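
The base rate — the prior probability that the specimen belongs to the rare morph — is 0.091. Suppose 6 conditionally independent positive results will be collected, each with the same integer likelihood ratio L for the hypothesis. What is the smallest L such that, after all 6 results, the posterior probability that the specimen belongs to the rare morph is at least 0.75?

Prior odds = 0.091/0.909 = 91/909.
Target odds = 0.75/0.25 = 3.
Need L⁶ ≥ 3 ÷ (91/909) = 2727/91.
1⁶ = 1 < 2727/91 ≤ 64 = 2⁶, so L = 2.

2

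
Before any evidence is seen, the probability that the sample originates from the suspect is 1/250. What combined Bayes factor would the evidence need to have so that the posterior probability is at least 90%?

2241

Prior odds = 0.004/0.996 = 1/249.
Target odds = 0.9/0.1 = 9.
Required Bayes factor = 9 ÷ (1/249) = 2241.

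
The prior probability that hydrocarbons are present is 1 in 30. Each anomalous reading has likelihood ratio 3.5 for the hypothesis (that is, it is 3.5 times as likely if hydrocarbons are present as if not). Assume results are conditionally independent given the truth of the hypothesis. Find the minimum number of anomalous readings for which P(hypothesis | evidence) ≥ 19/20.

6

Prior odds: (1/30) ÷ (29/30) = 1/29.
Likelihood ratio per anomalous reading = 3.5.
Target odds: 0.95 ÷ 0.05 = 19.
Need (1/29) × 3.5ⁿ ≥ 19, i.e. 3.5ⁿ ≥ 551.
3.5⁵ = 525.21875 falls short of 551 but 3.5⁶ = 1838.265625 reaches it, so n = 6.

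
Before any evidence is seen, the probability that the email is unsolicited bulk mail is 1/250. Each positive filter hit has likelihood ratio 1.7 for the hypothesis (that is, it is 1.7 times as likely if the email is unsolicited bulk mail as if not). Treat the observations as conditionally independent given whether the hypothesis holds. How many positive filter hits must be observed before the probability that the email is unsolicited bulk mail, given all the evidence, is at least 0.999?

Prior odds: 0.004 ÷ 0.996 = 1/249.
Likelihood ratio per positive filter hit = 1.7.
Target posterior odds = 0.999/0.001 = 999.
Need (1/249) × 1.7ⁿ ≥ 999, i.e. 1.7ⁿ ≥ 248751.
1.7²³ ≈199676 falls short of 248751 but 1.7²⁴ ≈339449 reaches it, so n = 24.

24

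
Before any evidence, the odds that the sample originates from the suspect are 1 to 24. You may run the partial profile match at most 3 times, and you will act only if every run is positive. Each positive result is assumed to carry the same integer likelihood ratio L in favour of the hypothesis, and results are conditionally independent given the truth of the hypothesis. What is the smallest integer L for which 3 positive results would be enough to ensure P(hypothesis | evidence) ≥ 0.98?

Prior odds = 1/24.
Target odds = 0.98/0.02 = 49.
Need L³ ≥ 49 ÷ (1/24) = 1176.
10³ = 1000 < 1176 ≤ 1331 = 11³, so L = 11.

11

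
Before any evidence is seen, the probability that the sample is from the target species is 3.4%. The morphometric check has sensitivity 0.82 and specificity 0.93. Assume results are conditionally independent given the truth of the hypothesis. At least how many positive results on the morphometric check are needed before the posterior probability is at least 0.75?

Prior odds = 0.034/0.966 = 17/483.
False-positive rate = 1 − 0.93 = 0.07; likelihood ratio of a positive = 0.82/0.07 = 82/7.
Target odds: 0.75 ÷ 0.25 = 3.
Need (17/483) × (82/7)ⁿ ≥ 3, i.e. (82/7)ⁿ ≥ 1449/17.
(82/7)¹ = 82/7 falls short of 1449/17 but (82/7)² = 6724/49 reaches it, so n = 2.

2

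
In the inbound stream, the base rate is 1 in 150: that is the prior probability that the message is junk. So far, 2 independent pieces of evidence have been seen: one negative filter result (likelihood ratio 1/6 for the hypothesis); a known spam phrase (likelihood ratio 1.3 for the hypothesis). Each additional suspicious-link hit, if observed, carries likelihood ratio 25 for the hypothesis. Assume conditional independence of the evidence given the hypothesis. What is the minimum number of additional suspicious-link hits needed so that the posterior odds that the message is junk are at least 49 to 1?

Prior odds = (1/150)/(149/150) = 1/149.
Combined Bayes factor of the evidence already in hand = (1/6) × 1.3 = 13/60.
Odds after that evidence = (1/149) × 13/60 = 13/8940.
Target odds = 49.
Need 25ⁿ ≥ 49 ÷ (13/8940) = 438060/13.
25³ = 15625 falls short of 438060/13 but 25⁴ = 390625 reaches it, so n = 4.

4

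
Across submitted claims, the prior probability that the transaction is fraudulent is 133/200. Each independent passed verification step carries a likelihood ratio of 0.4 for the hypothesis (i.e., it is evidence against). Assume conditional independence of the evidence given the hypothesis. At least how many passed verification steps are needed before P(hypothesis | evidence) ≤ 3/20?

Prior odds = 0.665/0.335 = 133/67.
Likelihood ratio per passed verification step = 0.4.
Target posterior odds = 0.15/0.85 = 3/17.
Require 0.4ⁿ ≤ 3/17 ÷ (133/67) = 201/2261.
0.4² = 0.16 is still above 201/2261 but 0.4³ = 0.064 is at or below it, so n = 3.

3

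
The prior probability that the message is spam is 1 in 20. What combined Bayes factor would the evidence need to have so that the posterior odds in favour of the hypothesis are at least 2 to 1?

Prior odds = 0.05/0.95 = 1/19.
Target odds = 2.
Required Bayes factor = 2 ÷ (1/19) = 38.

38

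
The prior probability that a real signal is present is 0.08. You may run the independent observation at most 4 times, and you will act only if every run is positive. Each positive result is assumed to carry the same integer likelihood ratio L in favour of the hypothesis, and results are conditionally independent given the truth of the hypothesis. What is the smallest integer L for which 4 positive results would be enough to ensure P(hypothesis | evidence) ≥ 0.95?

4

Prior odds = 0.08/0.92 = 2/23.
Target odds = 0.95/0.05 = 19.
Need L⁴ ≥ 19 ÷ (2/23) = 218.5.
3⁴ = 81 < 218.5 ≤ 256 = 4⁴, so L = 4.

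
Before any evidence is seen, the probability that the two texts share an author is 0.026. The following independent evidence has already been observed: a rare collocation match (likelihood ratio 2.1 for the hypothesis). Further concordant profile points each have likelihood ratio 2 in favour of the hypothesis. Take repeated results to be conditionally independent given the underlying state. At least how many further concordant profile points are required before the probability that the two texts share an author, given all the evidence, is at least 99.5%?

Prior odds = 0.026/0.974 = 13/487.
Bayes factor of the evidence already in hand = 2.1.
Odds after that evidence = (13/487) × 2.1 = 273/4870.
Target odds = 0.995/0.005 = 199.
Need 2ⁿ ≥ 199 ÷ (273/4870) = 969130/273.
2¹¹ = 2048 falls short of 969130/273 but 2¹² = 4096 reaches it, so n = 12.

12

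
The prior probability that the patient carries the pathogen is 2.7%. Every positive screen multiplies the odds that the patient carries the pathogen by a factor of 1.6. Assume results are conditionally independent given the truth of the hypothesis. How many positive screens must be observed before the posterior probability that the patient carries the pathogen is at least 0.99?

Prior odds = 0.027/0.973 = 27/973.
Likelihood ratio per positive screen = 1.6.
Target odds: 0.99 ÷ 0.01 = 99.
Need (27/973) × 1.6ⁿ ≥ 99, i.e. 1.6ⁿ ≥ 10703/3.
1.6¹⁷ ≈2951.48 falls short of 10703/3 but 1.6¹⁸ ≈4722.37 reaches it, so n = 18.

18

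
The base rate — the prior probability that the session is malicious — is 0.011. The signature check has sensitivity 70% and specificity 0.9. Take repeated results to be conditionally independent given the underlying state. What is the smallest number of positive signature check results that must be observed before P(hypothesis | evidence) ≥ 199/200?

Prior odds: 0.011 ÷ 0.989 = 11/989.
False-positive rate = 1 − 0.9 = 0.1; likelihood ratio of a positive = 0.7/0.1 = 7.
Target odds: 0.995 ÷ 0.005 = 199.
Require 7ⁿ ≥ 199 ÷ (11/989) = 196811/11.
7⁵ = 16807 falls short of 196811/11 but 7⁶ = 117649 reaches it, so n = 6.

6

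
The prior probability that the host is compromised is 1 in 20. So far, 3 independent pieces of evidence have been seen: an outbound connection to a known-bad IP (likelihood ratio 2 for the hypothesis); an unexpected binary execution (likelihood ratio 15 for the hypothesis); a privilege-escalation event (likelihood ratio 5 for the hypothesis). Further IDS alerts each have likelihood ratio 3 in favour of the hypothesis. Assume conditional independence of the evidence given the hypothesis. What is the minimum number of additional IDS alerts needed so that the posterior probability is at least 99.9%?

5

Prior odds = 0.05/0.95 = 1/19.
Combined Bayes factor of the evidence already in hand = 2 × 15 × 5 = 150.
Odds after that evidence = (1/19) × 150 = 150/19.
Target odds = 0.999/0.001 = 999.
Need 3ⁿ ≥ 999 ÷ (150/19) = 126.54.
3⁴ = 81 falls short of 126.54 but 3⁵ = 243 reaches it, so n = 5.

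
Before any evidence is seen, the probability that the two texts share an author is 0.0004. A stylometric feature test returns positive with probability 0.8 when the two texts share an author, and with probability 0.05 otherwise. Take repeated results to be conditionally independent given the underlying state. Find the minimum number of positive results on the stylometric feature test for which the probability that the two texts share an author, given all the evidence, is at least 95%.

Prior odds = 0.0004/0.9996 = 1/2499.
Likelihood ratio of a positive result = 0.8/0.05 = 16.
Target odds: 0.95 ÷ 0.05 = 19.
Require 16ⁿ ≥ 19 ÷ (1/2499) = 47481.
16³ = 4096 falls short of 47481 but 16⁴ = 65536 reaches it, so n = 4.

4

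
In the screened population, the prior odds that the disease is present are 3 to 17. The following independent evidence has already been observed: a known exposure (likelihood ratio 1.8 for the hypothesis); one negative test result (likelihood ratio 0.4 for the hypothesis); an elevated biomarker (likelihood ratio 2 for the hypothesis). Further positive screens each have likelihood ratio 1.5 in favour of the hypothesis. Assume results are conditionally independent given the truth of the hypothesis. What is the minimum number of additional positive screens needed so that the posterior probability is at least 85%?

8

Prior odds = 3/17.
Combined Bayes factor of the evidence already in hand = 1.8 × 0.4 × 2 = 1.44.
Odds after that evidence = (3/17) × 1.44 = 108/425.
Target odds = 0.85/0.15 = 17/3.
Need 1.5ⁿ ≥ 17/3 ÷ (108/425) = 7225/324.
1.5⁷ = 17.0859375 falls short of 7225/324 but 1.5⁸ = 25.62890625 reaches it, so n = 8.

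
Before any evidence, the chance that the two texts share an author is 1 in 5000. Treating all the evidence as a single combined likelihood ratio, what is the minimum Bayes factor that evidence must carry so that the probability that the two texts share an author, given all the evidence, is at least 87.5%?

34993

Prior odds = 0.0002/0.9998 = 1/4999.
Target odds = 0.875/0.125 = 7.
Required Bayes factor = 7 ÷ (1/4999) = 34993.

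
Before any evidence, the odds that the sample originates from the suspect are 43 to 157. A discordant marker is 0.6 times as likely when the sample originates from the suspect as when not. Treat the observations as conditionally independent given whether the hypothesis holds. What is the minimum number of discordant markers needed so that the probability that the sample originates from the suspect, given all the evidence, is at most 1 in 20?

Prior odds = 43/157.
Likelihood ratio per discordant marker = 0.6.
Target posterior odds = 0.05/0.95 = 1/19.
Need (43/157) × 0.6ⁿ ≤ 1/19, i.e. 0.6ⁿ ≤ 157/817.
0.6³ = 0.216 is still above 157/817 but 0.6⁴ = 0.1296 is at or below it, so n = 4.

4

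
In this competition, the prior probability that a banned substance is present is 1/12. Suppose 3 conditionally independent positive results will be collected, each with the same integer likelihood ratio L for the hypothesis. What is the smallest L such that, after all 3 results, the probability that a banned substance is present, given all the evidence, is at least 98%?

9

Prior odds = (1/12)/(11/12) = 1/11.
Target odds = 0.98/0.02 = 49.
Need L³ ≥ 49 ÷ (1/11) = 539.
8³ = 512 < 539 ≤ 729 = 9³, so L = 9.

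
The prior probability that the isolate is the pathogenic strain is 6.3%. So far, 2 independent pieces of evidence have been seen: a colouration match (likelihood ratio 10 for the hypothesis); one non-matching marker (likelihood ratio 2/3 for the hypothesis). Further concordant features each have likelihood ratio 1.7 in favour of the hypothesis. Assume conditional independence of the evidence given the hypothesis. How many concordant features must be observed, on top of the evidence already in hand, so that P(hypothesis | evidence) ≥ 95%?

8

Prior odds = 0.063/0.937 = 63/937.
Combined Bayes factor of the evidence already in hand = 10 × (2/3) = 20/3.
Odds after that evidence = (63/937) × 20/3 = 420/937.
Target odds = 0.95/0.05 = 19.
Need 1.7ⁿ ≥ 19 ÷ (420/937) = 17803/420.
1.7⁷ = 410338673/10000000 falls short of 17803/420 but 1.7⁸ ≈69.7576 reaches it, so n = 8.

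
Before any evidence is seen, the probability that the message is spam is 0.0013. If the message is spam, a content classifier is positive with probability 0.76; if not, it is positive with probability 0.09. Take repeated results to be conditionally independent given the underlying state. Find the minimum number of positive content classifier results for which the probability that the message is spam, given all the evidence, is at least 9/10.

5

Prior odds: 0.0013 ÷ 0.9987 = 13/9987.
Likelihood ratio of a positive = 0.76/0.09 = 76/9.
Target posterior odds = 0.9/0.1 = 9.
Need (13/9987) × (76/9)ⁿ ≥ 9, i.e. (76/9)ⁿ ≥ 89883/13.
(76/9)⁴ = 33362176/6561 falls short of 89883/13 but (76/9)⁵ ≈42939.3 reaches it, so n = 5.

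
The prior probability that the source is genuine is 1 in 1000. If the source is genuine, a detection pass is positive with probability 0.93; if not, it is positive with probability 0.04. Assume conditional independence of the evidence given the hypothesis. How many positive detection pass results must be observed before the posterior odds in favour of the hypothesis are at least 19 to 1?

4

Prior odds = 0.001/0.999 = 1/999.
Likelihood ratio of a positive = 0.93/0.04 = 23.25.
Target odds = 19.
Require 23.25ⁿ ≥ 19 ÷ (1/999) = 18981.
23.25³ = 804357/64 falls short of 18981 but 23.25⁴ = 74805201/256 reaches it, so n = 4.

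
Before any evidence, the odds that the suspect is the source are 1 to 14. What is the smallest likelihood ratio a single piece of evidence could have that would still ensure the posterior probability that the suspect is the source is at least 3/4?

Prior odds = 1/14.
Target odds = 0.75/0.25 = 3.
Required Bayes factor = 3 ÷ (1/14) = 42.

42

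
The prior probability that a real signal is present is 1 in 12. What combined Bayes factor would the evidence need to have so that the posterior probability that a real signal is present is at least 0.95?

Prior odds = (1/12)/(11/12) = 1/11.
Target odds = 0.95/0.05 = 19.
Required Bayes factor = 19 ÷ (1/11) = 209.

209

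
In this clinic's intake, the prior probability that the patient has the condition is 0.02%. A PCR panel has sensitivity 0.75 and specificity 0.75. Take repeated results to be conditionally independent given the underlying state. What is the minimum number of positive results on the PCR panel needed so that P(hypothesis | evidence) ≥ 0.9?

10

Prior odds = 0.0002/0.9998 = 1/4999.
False-positive rate = 1 − 0.75 = 0.25; likelihood ratio of a positive = 0.75/0.25 = 3.
Target posterior odds = 0.9/0.1 = 9.
Require 3ⁿ ≥ 9 ÷ (1/4999) = 44991.
3⁹ = 19683 falls short of 44991 but 3¹⁰ = 59049 reaches it, so n = 10.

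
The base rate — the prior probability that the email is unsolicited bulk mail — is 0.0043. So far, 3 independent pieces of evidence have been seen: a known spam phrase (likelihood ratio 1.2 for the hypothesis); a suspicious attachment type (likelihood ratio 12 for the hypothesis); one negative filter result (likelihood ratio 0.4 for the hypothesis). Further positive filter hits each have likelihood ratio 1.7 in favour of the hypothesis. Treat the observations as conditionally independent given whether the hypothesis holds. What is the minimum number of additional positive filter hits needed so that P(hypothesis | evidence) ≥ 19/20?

Prior odds = 0.0043/0.9957 = 43/9957.
Combined Bayes factor of the evidence already in hand = 1.2 × 12 × 0.4 = 5.76.
Odds after that evidence = (43/9957) × 5.76 = 2064/82975.
Target odds = 0.95/0.05 = 19.
Need 1.7ⁿ ≥ 19 ÷ (2064/82975) = 1576525/2064.
1.7¹² ≈582.622 falls short of 1576525/2064 but 1.7¹³ ≈990.458 reaches it, so n = 13.

13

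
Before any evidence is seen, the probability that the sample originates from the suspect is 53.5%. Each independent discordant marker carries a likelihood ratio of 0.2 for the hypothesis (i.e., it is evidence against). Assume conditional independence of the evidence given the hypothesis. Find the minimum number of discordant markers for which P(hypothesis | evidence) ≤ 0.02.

3

Prior odds: 0.535 ÷ 0.465 = 107/93.
Likelihood ratio per discordant marker = 0.2.
Target odds: 0.02 ÷ 0.98 = 1/49.
Need (107/93) × 0.2ⁿ ≤ 1/49, i.e. 0.2ⁿ ≤ 93/5243.
0.2² = 0.04 is still above 93/5243 but 0.2³ = 0.008 is at or below it, so n = 3.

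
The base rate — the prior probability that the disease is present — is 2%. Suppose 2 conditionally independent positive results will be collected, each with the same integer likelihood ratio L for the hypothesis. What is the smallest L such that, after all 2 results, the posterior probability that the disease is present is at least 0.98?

Prior odds = 0.02/0.98 = 1/49.
Target odds = 0.98/0.02 = 49.
Need L² ≥ 49 ÷ (1/49) = 2401.
48² = 2304 < 2401 ≤ 2401 = 49², so L = 49.

49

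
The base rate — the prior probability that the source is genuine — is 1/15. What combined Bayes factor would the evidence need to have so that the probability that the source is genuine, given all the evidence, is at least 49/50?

Prior odds = (1/15)/(14/15) = 1/14.
Target odds = 0.98/0.02 = 49.
Required Bayes factor = 49 ÷ (1/14) = 686.

686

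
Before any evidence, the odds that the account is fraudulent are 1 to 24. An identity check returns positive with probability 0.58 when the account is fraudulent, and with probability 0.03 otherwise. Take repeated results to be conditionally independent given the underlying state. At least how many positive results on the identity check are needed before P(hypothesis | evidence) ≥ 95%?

3

Prior odds = 1/24.
Likelihood ratio of a positive result = 0.58/0.03 = 58/3.
Target odds: 0.95 ÷ 0.05 = 19.
Need (1/24) × (58/3)ⁿ ≥ 19, i.e. (58/3)ⁿ ≥ 456.
(58/3)² = 3364/9 falls short of 456 but (58/3)³ = 195112/27 reaches it, so n = 3.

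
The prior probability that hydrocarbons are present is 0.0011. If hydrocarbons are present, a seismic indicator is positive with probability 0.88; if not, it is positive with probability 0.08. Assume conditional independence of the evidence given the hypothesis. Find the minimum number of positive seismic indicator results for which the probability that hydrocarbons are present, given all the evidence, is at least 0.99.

5

Prior odds: 0.0011 ÷ 0.9989 = 11/9989.
Likelihood ratio of a positive = 0.88/0.08 = 11.
Target odds: 0.99 ÷ 0.01 = 99.
Require 11ⁿ ≥ 99 ÷ (11/9989) = 89901.
11⁴ = 14641 falls short of 89901 but 11⁵ = 161051 reaches it, so n = 5.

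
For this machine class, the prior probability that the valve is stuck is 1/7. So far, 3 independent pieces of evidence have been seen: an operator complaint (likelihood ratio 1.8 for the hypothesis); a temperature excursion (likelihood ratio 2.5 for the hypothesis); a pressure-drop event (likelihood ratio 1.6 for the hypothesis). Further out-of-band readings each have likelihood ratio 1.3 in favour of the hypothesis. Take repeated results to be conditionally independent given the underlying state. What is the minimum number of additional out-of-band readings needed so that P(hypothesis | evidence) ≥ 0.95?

Prior odds = (1/7)/(6/7) = 1/6.
Combined Bayes factor of the evidence already in hand = 1.8 × 2.5 × 1.6 = 7.2.
Odds after that evidence = (1/6) × 7.2 = 1.2.
Target odds = 0.95/0.05 = 19.
Need 1.3ⁿ ≥ 19 ÷ 1.2 = 95/6.
1.3¹⁰ ≈13.7858 falls short of 95/6 but 1.3¹¹ ≈17.9216 reaches it, so n = 11.

11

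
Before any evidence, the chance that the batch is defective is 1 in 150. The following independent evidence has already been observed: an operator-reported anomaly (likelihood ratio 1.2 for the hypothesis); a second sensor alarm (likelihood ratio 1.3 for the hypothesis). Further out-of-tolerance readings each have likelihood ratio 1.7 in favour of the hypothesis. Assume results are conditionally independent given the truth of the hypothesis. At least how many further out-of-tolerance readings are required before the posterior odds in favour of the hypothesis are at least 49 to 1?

16

Prior odds = (1/150)/(149/150) = 1/149.
Combined Bayes factor of the evidence already in hand = 1.2 × 1.3 = 1.56.
Odds after that evidence = (1/149) × 1.56 = 39/3725.
Target odds = 49.
Need 1.7ⁿ ≥ 49 ÷ (39/3725) = 182525/39.
1.7¹⁵ ≈2862.42 falls short of 182525/39 but 1.7¹⁶ ≈4866.12 reaches it, so n = 16.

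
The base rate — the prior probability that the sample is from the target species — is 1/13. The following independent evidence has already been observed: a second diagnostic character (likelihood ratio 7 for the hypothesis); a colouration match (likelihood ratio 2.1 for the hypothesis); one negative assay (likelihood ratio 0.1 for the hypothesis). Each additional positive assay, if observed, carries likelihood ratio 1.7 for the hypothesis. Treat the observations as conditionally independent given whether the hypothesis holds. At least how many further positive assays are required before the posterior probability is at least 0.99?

13

Prior odds = (1/13)/(12/13) = 1/12.
Combined Bayes factor of the evidence already in hand = 7 × 2.1 × 0.1 = 1.47.
Odds after that evidence = (1/12) × 1.47 = 0.1225.
Target odds = 0.99/0.01 = 99.
Need 1.7ⁿ ≥ 99 ÷ 0.1225 = 39600/49.
1.7¹² ≈582.622 falls short of 39600/49 but 1.7¹³ ≈990.458 reaches it, so n = 13.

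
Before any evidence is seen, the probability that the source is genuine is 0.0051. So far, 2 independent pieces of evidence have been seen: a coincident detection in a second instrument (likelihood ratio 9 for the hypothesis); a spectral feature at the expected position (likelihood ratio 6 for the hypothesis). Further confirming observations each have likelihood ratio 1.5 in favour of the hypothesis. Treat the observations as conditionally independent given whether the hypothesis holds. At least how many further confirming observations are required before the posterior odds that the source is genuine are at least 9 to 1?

Prior odds = 0.0051/0.9949 = 51/9949.
Combined Bayes factor of the evidence already in hand = 9 × 6 = 54.
Odds after that evidence = (51/9949) × 54 = 2754/9949.
Target odds = 9.
Need 1.5ⁿ ≥ 9 ÷ (2754/9949) = 9949/306.
1.5⁸ = 25.62890625 falls short of 9949/306 but 1.5⁹ = 19683/512 reaches it, so n = 9.

9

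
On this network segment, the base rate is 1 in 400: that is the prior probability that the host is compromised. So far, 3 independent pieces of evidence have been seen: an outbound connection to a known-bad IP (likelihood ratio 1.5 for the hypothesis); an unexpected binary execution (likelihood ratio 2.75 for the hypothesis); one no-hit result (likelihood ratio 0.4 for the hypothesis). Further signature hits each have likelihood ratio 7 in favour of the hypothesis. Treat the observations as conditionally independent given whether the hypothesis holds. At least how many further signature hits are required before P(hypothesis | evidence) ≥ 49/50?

Prior odds = 0.0025/0.9975 = 1/399.
Combined Bayes factor of the evidence already in hand = 1.5 × 2.75 × 0.4 = 1.65.
Odds after that evidence = (1/399) × 1.65 = 11/2660.
Target odds = 0.98/0.02 = 49.
Need 7ⁿ ≥ 49 ÷ (11/2660) = 130340/11.
7⁴ = 2401 falls short of 130340/11 but 7⁵ = 16807 reaches it, so n = 5.

5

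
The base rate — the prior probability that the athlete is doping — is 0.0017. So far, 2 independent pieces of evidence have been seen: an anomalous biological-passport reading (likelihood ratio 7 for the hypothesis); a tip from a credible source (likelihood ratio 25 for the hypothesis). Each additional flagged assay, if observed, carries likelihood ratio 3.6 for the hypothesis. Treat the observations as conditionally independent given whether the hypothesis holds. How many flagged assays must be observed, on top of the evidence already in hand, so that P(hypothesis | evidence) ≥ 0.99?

5

Prior odds = 0.0017/0.9983 = 17/9983.
Combined Bayes factor of the evidence already in hand = 7 × 25 = 175.
Odds after that evidence = (17/9983) × 175 = 2975/9983.
Target odds = 0.99/0.01 = 99.
Need 3.6ⁿ ≥ 99 ÷ (2975/9983) = 988317/2975.
3.6⁴ = 167.9616 falls short of 988317/2975 but 3.6⁵ = 604.66176 reaches it, so n = 5.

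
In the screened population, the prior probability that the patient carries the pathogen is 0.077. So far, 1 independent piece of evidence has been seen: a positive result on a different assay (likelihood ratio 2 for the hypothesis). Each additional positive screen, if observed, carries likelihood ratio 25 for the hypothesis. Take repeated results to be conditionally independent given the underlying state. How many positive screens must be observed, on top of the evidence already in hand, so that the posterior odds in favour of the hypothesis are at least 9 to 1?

Prior odds = 0.077/0.923 = 77/923.
Bayes factor of the evidence already in hand = 2.
Odds after that evidence = (77/923) × 2 = 154/923.
Target odds = 9.
Need 25ⁿ ≥ 9 ÷ (154/923) = 8307/154.
25¹ = 25 falls short of 8307/154 but 25² = 625 reaches it, so n = 2.

2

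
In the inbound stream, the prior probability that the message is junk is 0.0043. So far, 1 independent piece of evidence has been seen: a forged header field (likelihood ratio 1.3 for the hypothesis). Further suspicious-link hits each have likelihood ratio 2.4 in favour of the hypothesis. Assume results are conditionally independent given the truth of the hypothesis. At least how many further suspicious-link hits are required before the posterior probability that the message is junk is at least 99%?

Prior odds = 0.0043/0.9957 = 43/9957.
Bayes factor of the evidence already in hand = 1.3.
Odds after that evidence = (43/9957) × 1.3 = 559/99570.
Target odds = 0.99/0.01 = 99.
Need 2.4ⁿ ≥ 99 ÷ (559/99570) = 9857430/559.
2.4¹¹ ≈15216.8 falls short of 9857430/559 but 2.4¹² ≈36520.3 reaches it, so n = 12.

12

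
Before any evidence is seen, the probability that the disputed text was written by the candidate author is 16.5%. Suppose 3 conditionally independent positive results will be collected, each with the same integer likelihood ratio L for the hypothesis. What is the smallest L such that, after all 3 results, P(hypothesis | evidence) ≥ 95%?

5

Prior odds = 0.165/0.835 = 33/167.
Target odds = 0.95/0.05 = 19.
Need L³ ≥ 19 ÷ (33/167) = 3173/33.
4³ = 64 < 3173/33 ≤ 125 = 5³, so L = 5.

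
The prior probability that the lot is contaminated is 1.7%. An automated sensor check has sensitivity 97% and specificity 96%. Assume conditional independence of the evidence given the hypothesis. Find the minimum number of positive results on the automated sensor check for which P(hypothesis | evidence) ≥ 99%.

Prior odds: 0.017 ÷ 0.983 = 17/983.
False-positive rate = 1 − 0.96 = 0.04; likelihood ratio of a positive = 0.97/0.04 = 24.25.
Target posterior odds = 0.99/0.01 = 99.
Require 24.25ⁿ ≥ 99 ÷ (17/983) = 97317/17.
24.25² = 588.0625 falls short of 97317/17 but 24.25³ = 912673/64 reaches it, so n = 3.

3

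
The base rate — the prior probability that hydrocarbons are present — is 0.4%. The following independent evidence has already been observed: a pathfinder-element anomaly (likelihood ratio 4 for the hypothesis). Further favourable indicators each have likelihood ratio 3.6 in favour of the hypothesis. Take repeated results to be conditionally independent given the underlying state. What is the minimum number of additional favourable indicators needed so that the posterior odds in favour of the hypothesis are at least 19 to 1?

6

Prior odds = 0.004/0.996 = 1/249.
Bayes factor of the evidence already in hand = 4.
Odds after that evidence = (1/249) × 4 = 4/249.
Target odds = 19.
Need 3.6ⁿ ≥ 19 ÷ (4/249) = 1182.75.
3.6⁵ = 604.66176 falls short of 1182.75 but 3.6⁶ = 34012224/15625 reaches it, so n = 6.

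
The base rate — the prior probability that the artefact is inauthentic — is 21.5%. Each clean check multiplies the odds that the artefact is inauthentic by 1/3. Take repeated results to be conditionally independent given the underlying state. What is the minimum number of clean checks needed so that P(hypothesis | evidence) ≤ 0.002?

5

Prior odds = 0.215/0.785 = 43/157.
Likelihood ratio per clean check = 1/3.
Target odds: 0.002 ÷ 0.998 = 1/499.
Need (43/157) × (1/3)ⁿ ≤ 1/499, i.e. (1/3)ⁿ ≤ 157/21457.
(1/3)⁴ = 1/81 is still above 157/21457 but (1/3)⁵ = 1/243 is at or below it, so n = 5.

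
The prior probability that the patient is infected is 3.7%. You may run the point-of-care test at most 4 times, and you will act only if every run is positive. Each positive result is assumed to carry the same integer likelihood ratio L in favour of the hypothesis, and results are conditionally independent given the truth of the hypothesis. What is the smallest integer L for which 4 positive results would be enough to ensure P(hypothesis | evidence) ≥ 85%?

Prior odds = 0.037/0.963 = 37/963.
Target odds = 0.85/0.15 = 17/3.
Need L⁴ ≥ 17/3 ÷ (37/963) = 5457/37.
3⁴ = 81 < 5457/37 ≤ 256 = 4⁴, so L = 4.

4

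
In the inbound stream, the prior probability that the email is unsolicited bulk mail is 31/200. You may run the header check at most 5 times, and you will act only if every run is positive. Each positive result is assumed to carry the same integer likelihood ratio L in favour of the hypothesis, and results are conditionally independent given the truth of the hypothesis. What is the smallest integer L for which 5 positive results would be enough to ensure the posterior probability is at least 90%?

Prior odds = 0.155/0.845 = 31/169.
Target odds = 0.9/0.1 = 9.
Need L⁵ ≥ 9 ÷ (31/169) = 1521/31.
2⁵ = 32 < 1521/31 ≤ 243 = 3⁵, so L = 3.

3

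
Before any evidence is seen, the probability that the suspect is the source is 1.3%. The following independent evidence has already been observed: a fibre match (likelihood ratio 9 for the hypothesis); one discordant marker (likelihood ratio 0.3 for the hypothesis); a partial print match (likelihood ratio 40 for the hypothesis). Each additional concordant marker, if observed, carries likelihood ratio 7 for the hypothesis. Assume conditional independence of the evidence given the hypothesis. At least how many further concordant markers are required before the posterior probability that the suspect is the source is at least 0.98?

Prior odds = 0.013/0.987 = 13/987.
Combined Bayes factor of the evidence already in hand = 9 × 0.3 × 40 = 108.
Odds after that evidence = (13/987) × 108 = 468/329.
Target odds = 0.98/0.02 = 49.
Need 7ⁿ ≥ 49 ÷ (468/329) = 16121/468.
7¹ = 7 falls short of 16121/468 but 7² = 49 reaches it, so n = 2.

2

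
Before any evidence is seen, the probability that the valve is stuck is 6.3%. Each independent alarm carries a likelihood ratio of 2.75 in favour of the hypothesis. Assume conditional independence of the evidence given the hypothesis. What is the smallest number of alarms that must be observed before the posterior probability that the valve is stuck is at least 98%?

Prior odds: 0.063 ÷ 0.937 = 63/937.
Likelihood ratio per alarm = 2.75.
Target odds: 0.98 ÷ 0.02 = 49.
Need (63/937) × 2.75ⁿ ≥ 49, i.e. 2.75ⁿ ≥ 6559/9.
2.75⁶ = 1771561/4096 falls short of 6559/9 but 2.75⁷ = 19487171/16384 reaches it, so n = 7.

7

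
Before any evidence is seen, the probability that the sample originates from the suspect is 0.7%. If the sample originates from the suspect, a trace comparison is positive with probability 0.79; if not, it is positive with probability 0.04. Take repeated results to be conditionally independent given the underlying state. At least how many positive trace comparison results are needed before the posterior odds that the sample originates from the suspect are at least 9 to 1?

3

Prior odds = 0.007/0.993 = 7/993.
Likelihood ratio of a positive = 0.79/0.04 = 19.75.
Target odds = 9.
Require 19.75ⁿ ≥ 9 ÷ (7/993) = 8937/7.
19.75² = 390.0625 falls short of 8937/7 but 19.75³ = 7703.734375 reaches it, so n = 3.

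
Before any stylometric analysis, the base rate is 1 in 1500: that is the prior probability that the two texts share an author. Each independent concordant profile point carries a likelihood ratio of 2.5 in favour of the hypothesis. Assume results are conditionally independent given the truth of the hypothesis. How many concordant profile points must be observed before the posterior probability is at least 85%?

10

Prior odds = (1/1500)/(1499/1500) = 1/1499.
Likelihood ratio per concordant profile point = 2.5.
Target odds: 0.85 ÷ 0.15 = 17/3.
Need (1/1499) × 2.5ⁿ ≥ 17/3, i.e. 2.5ⁿ ≥ 25483/3.
2.5⁹ = 1953125/512 falls short of 25483/3 but 2.5¹⁰ = 9765625/1024 reaches it, so n = 10.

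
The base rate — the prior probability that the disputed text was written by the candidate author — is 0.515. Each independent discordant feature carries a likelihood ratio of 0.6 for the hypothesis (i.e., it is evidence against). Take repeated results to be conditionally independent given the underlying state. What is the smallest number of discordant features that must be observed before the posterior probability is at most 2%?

Prior odds = 0.515/0.485 = 103/97.
Likelihood ratio per discordant feature = 0.6.
Target posterior odds = 0.02/0.98 = 1/49.
Need (103/97) × 0.6ⁿ ≤ 1/49, i.e. 0.6ⁿ ≤ 97/5047.
0.6⁷ = 2187/78125 is still above 97/5047 but 0.6⁸ = 6561/390625 is at or below it, so n = 8.

8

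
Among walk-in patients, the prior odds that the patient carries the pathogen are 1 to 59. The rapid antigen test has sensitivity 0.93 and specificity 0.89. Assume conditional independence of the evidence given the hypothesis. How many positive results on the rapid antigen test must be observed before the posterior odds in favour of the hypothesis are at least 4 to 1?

Prior odds = 1/59.
False-positive rate = 1 − 0.89 = 0.11; likelihood ratio of a positive = 0.93/0.11 = 93/11.
Target odds = 4.
Need (1/59) × (93/11)ⁿ ≥ 4, i.e. (93/11)ⁿ ≥ 236.
(93/11)² = 8649/121 falls short of 236 but (93/11)³ = 804357/1331 reaches it, so n = 3.

3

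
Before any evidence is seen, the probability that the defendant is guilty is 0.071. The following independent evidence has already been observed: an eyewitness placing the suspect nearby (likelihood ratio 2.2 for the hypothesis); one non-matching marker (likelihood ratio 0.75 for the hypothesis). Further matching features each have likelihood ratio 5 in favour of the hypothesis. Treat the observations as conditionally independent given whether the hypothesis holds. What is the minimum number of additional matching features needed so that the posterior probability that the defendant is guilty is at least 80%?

3

Prior odds = 0.071/0.929 = 71/929.
Combined Bayes factor of the evidence already in hand = 2.2 × 0.75 = 1.65.
Odds after that evidence = (71/929) × 1.65 = 2343/18580.
Target odds = 0.8/0.2 = 4.
Need 5ⁿ ≥ 4 ÷ (2343/18580) = 74320/2343.
5² = 25 falls short of 74320/2343 but 5³ = 125 reaches it, so n = 3.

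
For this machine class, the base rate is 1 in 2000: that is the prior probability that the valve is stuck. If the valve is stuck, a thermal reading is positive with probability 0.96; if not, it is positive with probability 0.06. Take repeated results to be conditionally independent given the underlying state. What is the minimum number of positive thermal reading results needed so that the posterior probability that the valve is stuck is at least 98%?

Prior odds: 0.0005 ÷ 0.9995 = 1/1999.
Likelihood ratio of a positive = 0.96/0.06 = 16.
Target posterior odds = 0.98/0.02 = 49.
Require 16ⁿ ≥ 49 ÷ (1/1999) = 97951.
16⁴ = 65536 falls short of 97951 but 16⁵ = 1048576 reaches it, so n = 5.

5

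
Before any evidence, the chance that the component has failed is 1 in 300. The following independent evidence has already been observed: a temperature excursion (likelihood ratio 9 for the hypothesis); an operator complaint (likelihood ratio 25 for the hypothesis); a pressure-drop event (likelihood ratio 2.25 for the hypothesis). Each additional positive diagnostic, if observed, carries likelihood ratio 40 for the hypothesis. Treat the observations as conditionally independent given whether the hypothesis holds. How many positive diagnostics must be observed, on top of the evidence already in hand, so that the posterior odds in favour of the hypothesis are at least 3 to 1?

1

Prior odds = (1/300)/(299/300) = 1/299.
Combined Bayes factor of the evidence already in hand = 9 × 25 × 2.25 = 506.25.
Odds after that evidence = (1/299) × 506.25 = 2025/1196.
Target odds = 3.
Need 40ⁿ ≥ 3 ÷ (2025/1196) = 1196/675.
40¹ = 40, which meets the required 1196/675; so n = 1.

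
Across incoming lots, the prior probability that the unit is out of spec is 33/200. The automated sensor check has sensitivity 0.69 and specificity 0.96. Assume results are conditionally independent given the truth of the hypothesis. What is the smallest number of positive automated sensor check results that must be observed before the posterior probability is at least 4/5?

Prior odds: 0.165 ÷ 0.835 = 33/167.
False-positive rate = 1 − 0.96 = 0.04; likelihood ratio of a positive = 0.69/0.04 = 17.25.
Target odds: 0.8 ÷ 0.2 = 4.
Need (33/167) × 17.25ⁿ ≥ 4, i.e. 17.25ⁿ ≥ 668/33.
17.25¹ = 17.25 falls short of 668/33 but 17.25² = 297.5625 reaches it, so n = 2.

2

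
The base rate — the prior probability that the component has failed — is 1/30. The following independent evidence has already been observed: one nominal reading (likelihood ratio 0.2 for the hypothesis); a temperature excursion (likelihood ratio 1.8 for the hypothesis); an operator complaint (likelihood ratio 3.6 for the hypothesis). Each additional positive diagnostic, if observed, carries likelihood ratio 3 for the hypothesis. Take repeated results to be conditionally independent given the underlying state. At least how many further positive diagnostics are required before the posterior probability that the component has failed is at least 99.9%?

Prior odds = (1/30)/(29/30) = 1/29.
Combined Bayes factor of the evidence already in hand = 0.2 × 1.8 × 3.6 = 1.296.
Odds after that evidence = (1/29) × 1.296 = 162/3625.
Target odds = 0.999/0.001 = 999.
Need 3ⁿ ≥ 999 ÷ (162/3625) = 134125/6.
3⁹ = 19683 falls short of 134125/6 but 3¹⁰ = 59049 reaches it, so n = 10.

10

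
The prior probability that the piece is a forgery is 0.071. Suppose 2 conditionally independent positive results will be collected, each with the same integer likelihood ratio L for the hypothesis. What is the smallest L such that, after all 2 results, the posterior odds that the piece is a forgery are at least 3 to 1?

Prior odds = 0.071/0.929 = 71/929.
Target odds = 3.
Need L² ≥ 3 ÷ (71/929) = 2787/71.
6² = 36 < 2787/71 ≤ 49 = 7², so L = 7.

7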